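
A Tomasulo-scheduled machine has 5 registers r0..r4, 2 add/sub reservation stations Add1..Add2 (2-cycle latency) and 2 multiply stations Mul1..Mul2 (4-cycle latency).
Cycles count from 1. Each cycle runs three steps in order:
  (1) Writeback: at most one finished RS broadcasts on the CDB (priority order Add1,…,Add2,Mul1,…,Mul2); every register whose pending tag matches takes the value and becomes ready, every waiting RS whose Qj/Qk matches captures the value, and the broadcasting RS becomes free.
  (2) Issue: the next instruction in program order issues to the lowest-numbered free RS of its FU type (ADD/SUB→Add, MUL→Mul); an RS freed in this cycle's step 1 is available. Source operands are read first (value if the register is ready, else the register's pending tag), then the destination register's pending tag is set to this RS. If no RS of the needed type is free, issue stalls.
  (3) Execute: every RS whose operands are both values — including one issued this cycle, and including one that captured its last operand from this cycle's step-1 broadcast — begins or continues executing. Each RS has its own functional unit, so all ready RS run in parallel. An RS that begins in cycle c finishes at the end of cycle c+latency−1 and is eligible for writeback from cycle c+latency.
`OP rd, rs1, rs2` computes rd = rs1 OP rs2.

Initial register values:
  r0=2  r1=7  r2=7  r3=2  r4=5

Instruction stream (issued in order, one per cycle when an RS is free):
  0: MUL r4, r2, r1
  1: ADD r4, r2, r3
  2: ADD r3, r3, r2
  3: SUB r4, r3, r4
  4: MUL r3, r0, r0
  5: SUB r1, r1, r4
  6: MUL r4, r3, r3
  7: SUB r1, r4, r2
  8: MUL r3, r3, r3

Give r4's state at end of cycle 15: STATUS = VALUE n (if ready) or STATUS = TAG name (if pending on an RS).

c1: issue MUL r4<-Mul1 | r0:2,r1:7,r2:7,r3:2,r4:Mul1
c2: issue ADD r4<-Add1 | r0:2,r1:7,r2:7,r3:2,r4:Add1
c3: issue ADD r3<-Add2 | r0:2,r1:7,r2:7,r3:Add2,r4:Add1
c4: CDB Add1=9; issue SUB r4<-Add1 | r0:2,r1:7,r2:7,r3:Add2,r4:Add1
c5: CDB Add2=9; issue MUL r3<-Mul2 | r0:2,r1:7,r2:7,r3:Mul2,r4:Add1
c6: CDB Mul1=49; issue SUB r1<-Add2 | r0:2,r1:Add2,r2:7,r3:Mul2,r4:Add1
c7: CDB Add1=0; issue MUL r4<-Mul1 | r0:2,r1:Add2,r2:7,r3:Mul2,r4:Mul1
c8: issue SUB r1<-Add1 | r0:2,r1:Add1,r2:7,r3:Mul2,r4:Mul1
c9: CDB Add2=7; stall | r0:2,r1:Add1,r2:7,r3:Mul2,r4:Mul1
c10: CDB Mul2=4; issue MUL r3<-Mul2 | r0:2,r1:Add1,r2:7,r3:Mul2,r4:Mul1
c11: - | r0:2,r1:Add1,r2:7,r3:Mul2,r4:Mul1
c12: - | r0:2,r1:Add1,r2:7,r3:Mul2,r4:Mul1
c13: - | r0:2,r1:Add1,r2:7,r3:Mul2,r4:Mul1
c14: CDB Mul1=16 | r0:2,r1:Add1,r2:7,r3:Mul2,r4:16
c15: CDB Mul2=16 | r0:2,r1:Add1,r2:7,r3:16,r4:16

STATUS = VALUE 16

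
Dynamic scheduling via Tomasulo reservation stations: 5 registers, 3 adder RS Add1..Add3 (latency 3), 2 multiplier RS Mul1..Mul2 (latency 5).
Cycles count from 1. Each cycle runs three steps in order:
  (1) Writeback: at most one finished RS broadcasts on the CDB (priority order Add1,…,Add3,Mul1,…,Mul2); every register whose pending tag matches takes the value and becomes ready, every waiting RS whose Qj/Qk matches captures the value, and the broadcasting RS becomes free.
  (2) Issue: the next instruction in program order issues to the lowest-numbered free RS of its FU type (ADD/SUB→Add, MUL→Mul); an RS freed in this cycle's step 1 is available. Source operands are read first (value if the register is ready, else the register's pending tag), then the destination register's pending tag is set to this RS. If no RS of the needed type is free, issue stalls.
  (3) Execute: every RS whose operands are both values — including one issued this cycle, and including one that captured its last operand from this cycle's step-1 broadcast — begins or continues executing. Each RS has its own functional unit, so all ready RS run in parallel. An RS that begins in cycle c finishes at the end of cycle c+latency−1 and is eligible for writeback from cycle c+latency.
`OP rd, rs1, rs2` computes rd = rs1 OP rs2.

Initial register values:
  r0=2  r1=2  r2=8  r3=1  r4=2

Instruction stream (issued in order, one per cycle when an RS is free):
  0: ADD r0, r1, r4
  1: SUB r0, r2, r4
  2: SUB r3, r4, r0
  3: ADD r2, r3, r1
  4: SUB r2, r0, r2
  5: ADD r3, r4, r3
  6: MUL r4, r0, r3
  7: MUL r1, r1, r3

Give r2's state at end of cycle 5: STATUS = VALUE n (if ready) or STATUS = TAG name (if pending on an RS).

STATUS = TAG Add2

  c1: issue ADD r0<-Add1  regs: r0:Add1,r1:2,r2:8,r3:1,r4:2
  c2: issue SUB r0<-Add2  regs: r0:Add2,r1:2,r2:8,r3:1,r4:2
  c3: issue SUB r3<-Add3  regs: r0:Add2,r1:2,r2:8,r3:Add3,r4:2
  c4: CDB Add1=4; issue ADD r2<-Add1  regs: r0:Add2,r1:2,r2:Add1,r3:Add3,r4:2
  c5: CDB Add2=6; issue SUB r2<-Add2  regs: r0:6,r1:2,r2:Add2,r3:Add3,r4:2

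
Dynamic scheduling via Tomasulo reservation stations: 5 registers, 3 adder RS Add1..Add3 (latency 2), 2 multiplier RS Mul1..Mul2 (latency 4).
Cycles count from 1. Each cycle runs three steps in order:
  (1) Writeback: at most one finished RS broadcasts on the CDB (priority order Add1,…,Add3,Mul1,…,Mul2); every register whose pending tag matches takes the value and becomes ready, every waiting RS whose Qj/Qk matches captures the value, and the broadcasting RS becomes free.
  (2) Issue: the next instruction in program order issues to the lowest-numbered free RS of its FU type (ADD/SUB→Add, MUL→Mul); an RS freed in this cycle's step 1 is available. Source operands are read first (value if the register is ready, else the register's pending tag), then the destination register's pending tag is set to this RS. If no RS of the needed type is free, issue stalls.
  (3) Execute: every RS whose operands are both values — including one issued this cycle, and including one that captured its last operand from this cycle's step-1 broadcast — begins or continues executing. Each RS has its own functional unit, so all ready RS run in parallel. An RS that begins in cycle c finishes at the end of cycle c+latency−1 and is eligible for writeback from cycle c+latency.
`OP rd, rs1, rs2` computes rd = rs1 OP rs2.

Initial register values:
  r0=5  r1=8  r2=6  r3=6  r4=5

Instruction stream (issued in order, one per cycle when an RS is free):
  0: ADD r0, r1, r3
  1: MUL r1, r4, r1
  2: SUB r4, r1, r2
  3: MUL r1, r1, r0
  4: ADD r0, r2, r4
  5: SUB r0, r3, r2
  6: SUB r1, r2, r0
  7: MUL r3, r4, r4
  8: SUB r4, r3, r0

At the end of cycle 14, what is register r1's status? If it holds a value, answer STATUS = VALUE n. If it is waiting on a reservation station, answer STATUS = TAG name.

STATUS = VALUE 6

  c1: issue ADD r0<-Add1  regs: r0:Add1,r1:8,r2:6,r3:6,r4:5
  c2: issue MUL r1<-Mul1  regs: r0:Add1,r1:Mul1,r2:6,r3:6,r4:5
  c3: CDB Add1=14; issue SUB r4<-Add1  regs: r0:14,r1:Mul1,r2:6,r3:6,r4:Add1
  c4: issue MUL r1<-Mul2  regs: r0:14,r1:Mul2,r2:6,r3:6,r4:Add1
  c5: issue ADD r0<-Add2  regs: r0:Add2,r1:Mul2,r2:6,r3:6,r4:Add1
  c6: CDB Mul1=40; issue SUB r0<-Add3  regs: r0:Add3,r1:Mul2,r2:6,r3:6,r4:Add1
  c7: stall  regs: r0:Add3,r1:Mul2,r2:6,r3:6,r4:Add1
  c8: CDB Add1=34; issue SUB r1<-Add1  regs: r0:Add3,r1:Add1,r2:6,r3:6,r4:34
  c9: CDB Add3=0; issue MUL r3<-Mul1  regs: r0:0,r1:Add1,r2:6,r3:Mul1,r4:34
  c10: CDB Add2=40; issue SUB r4<-Add2  regs: r0:0,r1:Add1,r2:6,r3:Mul1,r4:Add2
  c11: CDB Add1=6  regs: r0:0,r1:6,r2:6,r3:Mul1,r4:Add2
  c12: CDB Mul2=560  regs: r0:0,r1:6,r2:6,r3:Mul1,r4:Add2
  c13: CDB Mul1=1156  regs: r0:0,r1:6,r2:6,r3:1156,r4:Add2
  c14: -  regs: r0:0,r1:6,r2:6,r3:1156,r4:Add2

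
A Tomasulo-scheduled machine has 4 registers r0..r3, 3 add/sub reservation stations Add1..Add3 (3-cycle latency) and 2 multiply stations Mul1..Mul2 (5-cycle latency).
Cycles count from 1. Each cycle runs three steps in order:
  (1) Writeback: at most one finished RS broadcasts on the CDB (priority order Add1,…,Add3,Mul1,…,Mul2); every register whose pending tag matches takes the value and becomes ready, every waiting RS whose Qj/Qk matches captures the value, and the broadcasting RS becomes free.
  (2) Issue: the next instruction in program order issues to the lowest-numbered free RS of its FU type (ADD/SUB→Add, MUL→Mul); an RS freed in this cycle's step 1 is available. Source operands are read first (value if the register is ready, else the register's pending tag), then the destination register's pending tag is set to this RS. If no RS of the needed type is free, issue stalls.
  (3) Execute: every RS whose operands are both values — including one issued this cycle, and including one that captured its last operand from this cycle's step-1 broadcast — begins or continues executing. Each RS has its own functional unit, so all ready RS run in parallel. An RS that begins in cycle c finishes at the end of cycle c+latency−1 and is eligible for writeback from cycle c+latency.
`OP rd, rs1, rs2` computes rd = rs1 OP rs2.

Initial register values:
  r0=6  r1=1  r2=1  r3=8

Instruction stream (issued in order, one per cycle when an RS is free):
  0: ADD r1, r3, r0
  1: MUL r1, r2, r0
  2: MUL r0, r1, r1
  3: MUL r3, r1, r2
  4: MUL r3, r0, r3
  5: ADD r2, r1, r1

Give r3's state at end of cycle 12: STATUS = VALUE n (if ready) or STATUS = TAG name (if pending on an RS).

STATUS = TAG Mul1

cycle 1: issue ADD r1<-Add1 // r0:6,r1:Add1,r2:1,r3:8
cycle 2: issue MUL r1<-Mul1 // r0:6,r1:Mul1,r2:1,r3:8
cycle 3: issue MUL r0<-Mul2 // r0:Mul2,r1:Mul1,r2:1,r3:8
cycle 4: CDB Add1=14; stall // r0:Mul2,r1:Mul1,r2:1,r3:8
cycle 5: stall // r0:Mul2,r1:Mul1,r2:1,r3:8
cycle 6: stall // r0:Mul2,r1:Mul1,r2:1,r3:8
cycle 7: CDB Mul1=6; issue MUL r3<-Mul1 // r0:Mul2,r1:6,r2:1,r3:Mul1
cycle 8: stall // r0:Mul2,r1:6,r2:1,r3:Mul1
cycle 9: stall // r0:Mul2,r1:6,r2:1,r3:Mul1
cycle 10: stall // r0:Mul2,r1:6,r2:1,r3:Mul1
cycle 11: stall // r0:Mul2,r1:6,r2:1,r3:Mul1
cycle 12: CDB Mul1=6; issue MUL r3<-Mul1 // r0:Mul2,r1:6,r2:1,r3:Mul1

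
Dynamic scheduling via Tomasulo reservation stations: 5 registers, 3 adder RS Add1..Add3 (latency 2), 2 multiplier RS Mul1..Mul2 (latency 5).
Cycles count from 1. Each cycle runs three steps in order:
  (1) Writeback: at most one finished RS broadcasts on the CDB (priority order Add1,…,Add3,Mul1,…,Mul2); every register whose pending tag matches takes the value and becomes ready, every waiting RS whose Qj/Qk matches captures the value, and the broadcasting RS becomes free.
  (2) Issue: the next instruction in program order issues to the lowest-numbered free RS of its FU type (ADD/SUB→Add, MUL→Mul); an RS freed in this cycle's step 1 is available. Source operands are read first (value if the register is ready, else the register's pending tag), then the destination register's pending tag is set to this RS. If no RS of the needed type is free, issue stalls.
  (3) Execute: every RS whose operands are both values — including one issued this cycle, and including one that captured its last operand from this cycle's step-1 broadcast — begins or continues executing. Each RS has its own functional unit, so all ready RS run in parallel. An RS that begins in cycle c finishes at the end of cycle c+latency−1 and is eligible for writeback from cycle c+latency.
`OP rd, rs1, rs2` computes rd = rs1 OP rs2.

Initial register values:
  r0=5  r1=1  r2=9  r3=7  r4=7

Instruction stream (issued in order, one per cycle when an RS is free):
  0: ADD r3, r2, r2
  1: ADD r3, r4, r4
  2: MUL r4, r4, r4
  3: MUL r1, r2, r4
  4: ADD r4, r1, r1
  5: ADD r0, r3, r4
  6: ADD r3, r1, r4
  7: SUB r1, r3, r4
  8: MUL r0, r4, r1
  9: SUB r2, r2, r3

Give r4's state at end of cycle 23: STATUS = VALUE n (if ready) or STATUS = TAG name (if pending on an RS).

  c1: issue ADD r3<-Add1  regs: r0:5,r1:1,r2:9,r3:Add1,r4:7
  c2: issue ADD r3<-Add2  regs: r0:5,r1:1,r2:9,r3:Add2,r4:7
  c3: CDB Add1=18; issue MUL r4<-Mul1  regs: r0:5,r1:1,r2:9,r3:Add2,r4:Mul1
  c4: CDB Add2=14; issue MUL r1<-Mul2  regs: r0:5,r1:Mul2,r2:9,r3:14,r4:Mul1
  c5: issue ADD r4<-Add1  regs: r0:5,r1:Mul2,r2:9,r3:14,r4:Add1
  c6: issue ADD r0<-Add2  regs: r0:Add2,r1:Mul2,r2:9,r3:14,r4:Add1
  c7: issue ADD r3<-Add3  regs: r0:Add2,r1:Mul2,r2:9,r3:Add3,r4:Add1
  c8: CDB Mul1=49; stall  regs: r0:Add2,r1:Mul2,r2:9,r3:Add3,r4:Add1
  c9: stall  regs: r0:Add2,r1:Mul2,r2:9,r3:Add3,r4:Add1
  c10: stall  regs: r0:Add2,r1:Mul2,r2:9,r3:Add3,r4:Add1
  c11: stall  regs: r0:Add2,r1:Mul2,r2:9,r3:Add3,r4:Add1
  c12: stall  regs: r0:Add2,r1:Mul2,r2:9,r3:Add3,r4:Add1
  c13: CDB Mul2=441; stall  regs: r0:Add2,r1:441,r2:9,r3:Add3,r4:Add1
  c14: stall  regs: r0:Add2,r1:441,r2:9,r3:Add3,r4:Add1
  c15: CDB Add1=882; issue SUB r1<-Add1  regs: r0:Add2,r1:Add1,r2:9,r3:Add3,r4:882
  c16: issue MUL r0<-Mul1  regs: r0:Mul1,r1:Add1,r2:9,r3:Add3,r4:882
  c17: CDB Add2=896; issue SUB r2<-Add2  regs: r0:Mul1,r1:Add1,r2:Add2,r3:Add3,r4:882
  c18: CDB Add3=1323  regs: r0:Mul1,r1:Add1,r2:Add2,r3:1323,r4:882
  c19: -  regs: r0:Mul1,r1:Add1,r2:Add2,r3:1323,r4:882
  c20: CDB Add1=441  regs: r0:Mul1,r1:441,r2:Add2,r3:1323,r4:882
  c21: CDB Add2=-1314  regs: r0:Mul1,r1:441,r2:-1314,r3:1323,r4:882
  c22: -  regs: r0:Mul1,r1:441,r2:-1314,r3:1323,r4:882
  c23: -  regs: r0:Mul1,r1:441,r2:-1314,r3:1323,r4:882

STATUS = VALUE 882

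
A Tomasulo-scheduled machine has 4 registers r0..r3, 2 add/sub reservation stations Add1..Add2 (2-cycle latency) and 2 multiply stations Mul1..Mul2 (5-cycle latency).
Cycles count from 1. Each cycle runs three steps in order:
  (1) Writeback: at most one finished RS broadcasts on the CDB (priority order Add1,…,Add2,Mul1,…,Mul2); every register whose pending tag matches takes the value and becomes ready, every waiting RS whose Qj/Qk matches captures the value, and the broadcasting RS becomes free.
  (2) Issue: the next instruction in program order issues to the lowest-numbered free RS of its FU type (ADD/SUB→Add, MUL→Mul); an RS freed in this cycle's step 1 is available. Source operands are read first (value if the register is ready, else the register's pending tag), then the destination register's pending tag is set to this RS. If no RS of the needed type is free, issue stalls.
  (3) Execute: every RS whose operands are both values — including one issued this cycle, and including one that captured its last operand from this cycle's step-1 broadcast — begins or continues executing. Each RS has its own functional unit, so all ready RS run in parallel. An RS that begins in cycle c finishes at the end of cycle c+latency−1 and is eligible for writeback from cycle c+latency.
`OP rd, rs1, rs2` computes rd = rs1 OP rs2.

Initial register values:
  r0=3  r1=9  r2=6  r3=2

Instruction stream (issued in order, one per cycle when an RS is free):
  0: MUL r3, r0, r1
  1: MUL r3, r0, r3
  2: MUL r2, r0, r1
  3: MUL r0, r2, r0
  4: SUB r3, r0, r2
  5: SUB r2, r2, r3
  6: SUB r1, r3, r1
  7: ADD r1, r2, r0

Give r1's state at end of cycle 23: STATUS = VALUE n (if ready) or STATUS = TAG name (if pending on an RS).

  c1: issue MUL r3<-Mul1  regs: r0:3,r1:9,r2:6,r3:Mul1
  c2: issue MUL r3<-Mul2  regs: r0:3,r1:9,r2:6,r3:Mul2
  c3: stall  regs: r0:3,r1:9,r2:6,r3:Mul2
  c4: stall  regs: r0:3,r1:9,r2:6,r3:Mul2
  c5: stall  regs: r0:3,r1:9,r2:6,r3:Mul2
  c6: CDB Mul1=27; issue MUL r2<-Mul1  regs: r0:3,r1:9,r2:Mul1,r3:Mul2
  c7: stall  regs: r0:3,r1:9,r2:Mul1,r3:Mul2
  c8: stall  regs: r0:3,r1:9,r2:Mul1,r3:Mul2
  c9: stall  regs: r0:3,r1:9,r2:Mul1,r3:Mul2
  c10: stall  regs: r0:3,r1:9,r2:Mul1,r3:Mul2
  c11: CDB Mul1=27; issue MUL r0<-Mul1  regs: r0:Mul1,r1:9,r2:27,r3:Mul2
  c12: CDB Mul2=81; issue SUB r3<-Add1  regs: r0:Mul1,r1:9,r2:27,r3:Add1
  c13: issue SUB r2<-Add2  regs: r0:Mul1,r1:9,r2:Add2,r3:Add1
  c14: stall  regs: r0:Mul1,r1:9,r2:Add2,r3:Add1
  c15: stall  regs: r0:Mul1,r1:9,r2:Add2,r3:Add1
  c16: CDB Mul1=81; stall  regs: r0:81,r1:9,r2:Add2,r3:Add1
  c17: stall  regs: r0:81,r1:9,r2:Add2,r3:Add1
  c18: CDB Add1=54; issue SUB r1<-Add1  regs: r0:81,r1:Add1,r2:Add2,r3:54
  c19: stall  regs: r0:81,r1:Add1,r2:Add2,r3:54
  c20: CDB Add1=45; issue ADD r1<-Add1  regs: r0:81,r1:Add1,r2:Add2,r3:54
  c21: CDB Add2=-27  regs: r0:81,r1:Add1,r2:-27,r3:54
  c22: -  regs: r0:81,r1:Add1,r2:-27,r3:54
  c23: CDB Add1=54  regs: r0:81,r1:54,r2:-27,r3:54

STATUS = VALUE 54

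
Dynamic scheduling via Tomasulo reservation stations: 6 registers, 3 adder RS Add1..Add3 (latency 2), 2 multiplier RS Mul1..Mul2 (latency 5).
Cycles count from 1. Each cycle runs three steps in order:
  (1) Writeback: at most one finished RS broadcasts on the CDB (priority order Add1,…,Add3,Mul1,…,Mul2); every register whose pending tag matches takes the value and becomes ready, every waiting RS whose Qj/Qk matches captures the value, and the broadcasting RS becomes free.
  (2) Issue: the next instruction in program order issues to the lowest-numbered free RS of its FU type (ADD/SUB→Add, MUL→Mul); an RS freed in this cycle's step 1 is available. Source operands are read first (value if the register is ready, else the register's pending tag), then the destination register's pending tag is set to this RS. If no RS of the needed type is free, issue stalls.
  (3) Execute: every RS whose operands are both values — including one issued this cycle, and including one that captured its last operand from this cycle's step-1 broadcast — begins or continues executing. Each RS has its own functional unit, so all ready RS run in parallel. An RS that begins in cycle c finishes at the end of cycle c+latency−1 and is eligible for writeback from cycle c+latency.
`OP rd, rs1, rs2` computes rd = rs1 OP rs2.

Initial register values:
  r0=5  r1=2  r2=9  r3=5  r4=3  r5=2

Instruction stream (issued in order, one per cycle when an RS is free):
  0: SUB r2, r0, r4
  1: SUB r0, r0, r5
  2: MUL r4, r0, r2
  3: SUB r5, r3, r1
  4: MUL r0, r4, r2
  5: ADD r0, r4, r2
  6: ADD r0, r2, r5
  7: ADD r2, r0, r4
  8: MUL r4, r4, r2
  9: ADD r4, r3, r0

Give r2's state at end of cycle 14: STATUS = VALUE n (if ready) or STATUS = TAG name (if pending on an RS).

c1: issue SUB r2<-Add1 | r0:5,r1:2,r2:Add1,r3:5,r4:3,r5:2
c2: issue SUB r0<-Add2 | r0:Add2,r1:2,r2:Add1,r3:5,r4:3,r5:2
c3: CDB Add1=2; issue MUL r4<-Mul1 | r0:Add2,r1:2,r2:2,r3:5,r4:Mul1,r5:2
c4: CDB Add2=3; issue SUB r5<-Add1 | r0:3,r1:2,r2:2,r3:5,r4:Mul1,r5:Add1
c5: issue MUL r0<-Mul2 | r0:Mul2,r1:2,r2:2,r3:5,r4:Mul1,r5:Add1
c6: CDB Add1=3; issue ADD r0<-Add1 | r0:Add1,r1:2,r2:2,r3:5,r4:Mul1,r5:3
c7: issue ADD r0<-Add2 | r0:Add2,r1:2,r2:2,r3:5,r4:Mul1,r5:3
c8: issue ADD r2<-Add3 | r0:Add2,r1:2,r2:Add3,r3:5,r4:Mul1,r5:3
c9: CDB Add2=5; stall | r0:5,r1:2,r2:Add3,r3:5,r4:Mul1,r5:3
c10: CDB Mul1=6; issue MUL r4<-Mul1 | r0:5,r1:2,r2:Add3,r3:5,r4:Mul1,r5:3
c11: issue ADD r4<-Add2 | r0:5,r1:2,r2:Add3,r3:5,r4:Add2,r5:3
c12: CDB Add1=8 | r0:5,r1:2,r2:Add3,r3:5,r4:Add2,r5:3
c13: CDB Add2=10 | r0:5,r1:2,r2:Add3,r3:5,r4:10,r5:3
c14: CDB Add3=11 | r0:5,r1:2,r2:11,r3:5,r4:10,r5:3

STATUS = VALUE 11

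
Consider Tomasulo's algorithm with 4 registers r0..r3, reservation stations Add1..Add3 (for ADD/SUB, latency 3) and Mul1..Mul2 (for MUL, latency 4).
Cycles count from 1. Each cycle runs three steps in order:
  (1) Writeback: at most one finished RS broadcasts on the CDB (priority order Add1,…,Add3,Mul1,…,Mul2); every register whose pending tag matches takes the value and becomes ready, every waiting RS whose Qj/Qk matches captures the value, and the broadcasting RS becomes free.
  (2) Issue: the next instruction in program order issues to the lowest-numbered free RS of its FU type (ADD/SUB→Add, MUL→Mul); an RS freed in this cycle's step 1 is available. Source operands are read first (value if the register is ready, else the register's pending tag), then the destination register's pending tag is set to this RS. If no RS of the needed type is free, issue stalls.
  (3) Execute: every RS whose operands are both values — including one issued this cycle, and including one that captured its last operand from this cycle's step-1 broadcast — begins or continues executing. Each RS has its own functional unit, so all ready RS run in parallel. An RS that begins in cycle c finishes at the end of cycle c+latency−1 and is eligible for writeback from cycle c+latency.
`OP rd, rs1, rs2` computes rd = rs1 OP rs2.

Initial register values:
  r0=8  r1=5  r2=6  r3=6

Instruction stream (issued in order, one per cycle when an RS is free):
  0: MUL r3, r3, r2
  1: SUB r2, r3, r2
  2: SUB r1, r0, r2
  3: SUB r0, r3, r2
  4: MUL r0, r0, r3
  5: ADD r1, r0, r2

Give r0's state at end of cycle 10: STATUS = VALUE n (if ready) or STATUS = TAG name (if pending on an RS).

  c1: issue MUL r3<-Mul1  regs: r0:8,r1:5,r2:6,r3:Mul1
  c2: issue SUB r2<-Add1  regs: r0:8,r1:5,r2:Add1,r3:Mul1
  c3: issue SUB r1<-Add2  regs: r0:8,r1:Add2,r2:Add1,r3:Mul1
  c4: issue SUB r0<-Add3  regs: r0:Add3,r1:Add2,r2:Add1,r3:Mul1
  c5: CDB Mul1=36; issue MUL r0<-Mul1  regs: r0:Mul1,r1:Add2,r2:Add1,r3:36
  c6: stall  regs: r0:Mul1,r1:Add2,r2:Add1,r3:36
  c7: stall  regs: r0:Mul1,r1:Add2,r2:Add1,r3:36
  c8: CDB Add1=30; issue ADD r1<-Add1  regs: r0:Mul1,r1:Add1,r2:30,r3:36
  c9: -  regs: r0:Mul1,r1:Add1,r2:30,r3:36
  c10: -  regs: r0:Mul1,r1:Add1,r2:30,r3:36

STATUS = TAG Mul1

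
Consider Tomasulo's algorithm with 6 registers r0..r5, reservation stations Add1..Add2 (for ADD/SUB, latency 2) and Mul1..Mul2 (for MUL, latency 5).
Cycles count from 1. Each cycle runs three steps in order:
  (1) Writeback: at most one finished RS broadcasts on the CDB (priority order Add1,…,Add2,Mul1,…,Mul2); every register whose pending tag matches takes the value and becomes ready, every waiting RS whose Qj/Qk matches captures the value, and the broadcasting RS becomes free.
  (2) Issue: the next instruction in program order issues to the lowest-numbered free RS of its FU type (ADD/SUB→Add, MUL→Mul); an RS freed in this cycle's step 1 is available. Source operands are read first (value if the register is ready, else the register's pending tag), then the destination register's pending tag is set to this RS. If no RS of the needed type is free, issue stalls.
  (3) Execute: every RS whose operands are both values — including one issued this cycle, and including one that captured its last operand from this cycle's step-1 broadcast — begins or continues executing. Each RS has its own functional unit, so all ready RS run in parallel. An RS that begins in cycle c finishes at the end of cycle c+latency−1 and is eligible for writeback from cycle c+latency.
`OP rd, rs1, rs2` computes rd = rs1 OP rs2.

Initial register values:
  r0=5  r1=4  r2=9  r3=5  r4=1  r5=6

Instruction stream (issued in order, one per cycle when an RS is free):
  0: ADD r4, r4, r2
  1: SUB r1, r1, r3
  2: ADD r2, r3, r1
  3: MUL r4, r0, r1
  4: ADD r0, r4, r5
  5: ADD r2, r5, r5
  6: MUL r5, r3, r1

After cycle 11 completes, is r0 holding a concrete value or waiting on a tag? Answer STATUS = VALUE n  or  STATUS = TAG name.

STATUS = VALUE 1

cycle 1: issue ADD r4<-Add1 // r0:5,r1:4,r2:9,r3:5,r4:Add1,r5:6
cycle 2: issue SUB r1<-Add2 // r0:5,r1:Add2,r2:9,r3:5,r4:Add1,r5:6
cycle 3: CDB Add1=10; issue ADD r2<-Add1 // r0:5,r1:Add2,r2:Add1,r3:5,r4:10,r5:6
cycle 4: CDB Add2=-1; issue MUL r4<-Mul1 // r0:5,r1:-1,r2:Add1,r3:5,r4:Mul1,r5:6
cycle 5: issue ADD r0<-Add2 // r0:Add2,r1:-1,r2:Add1,r3:5,r4:Mul1,r5:6
cycle 6: CDB Add1=4; issue ADD r2<-Add1 // r0:Add2,r1:-1,r2:Add1,r3:5,r4:Mul1,r5:6
cycle 7: issue MUL r5<-Mul2 // r0:Add2,r1:-1,r2:Add1,r3:5,r4:Mul1,r5:Mul2
cycle 8: CDB Add1=12 // r0:Add2,r1:-1,r2:12,r3:5,r4:Mul1,r5:Mul2
cycle 9: CDB Mul1=-5 // r0:Add2,r1:-1,r2:12,r3:5,r4:-5,r5:Mul2
cycle 10: - // r0:Add2,r1:-1,r2:12,r3:5,r4:-5,r5:Mul2
cycle 11: CDB Add2=1 // r0:1,r1:-1,r2:12,r3:5,r4:-5,r5:Mul2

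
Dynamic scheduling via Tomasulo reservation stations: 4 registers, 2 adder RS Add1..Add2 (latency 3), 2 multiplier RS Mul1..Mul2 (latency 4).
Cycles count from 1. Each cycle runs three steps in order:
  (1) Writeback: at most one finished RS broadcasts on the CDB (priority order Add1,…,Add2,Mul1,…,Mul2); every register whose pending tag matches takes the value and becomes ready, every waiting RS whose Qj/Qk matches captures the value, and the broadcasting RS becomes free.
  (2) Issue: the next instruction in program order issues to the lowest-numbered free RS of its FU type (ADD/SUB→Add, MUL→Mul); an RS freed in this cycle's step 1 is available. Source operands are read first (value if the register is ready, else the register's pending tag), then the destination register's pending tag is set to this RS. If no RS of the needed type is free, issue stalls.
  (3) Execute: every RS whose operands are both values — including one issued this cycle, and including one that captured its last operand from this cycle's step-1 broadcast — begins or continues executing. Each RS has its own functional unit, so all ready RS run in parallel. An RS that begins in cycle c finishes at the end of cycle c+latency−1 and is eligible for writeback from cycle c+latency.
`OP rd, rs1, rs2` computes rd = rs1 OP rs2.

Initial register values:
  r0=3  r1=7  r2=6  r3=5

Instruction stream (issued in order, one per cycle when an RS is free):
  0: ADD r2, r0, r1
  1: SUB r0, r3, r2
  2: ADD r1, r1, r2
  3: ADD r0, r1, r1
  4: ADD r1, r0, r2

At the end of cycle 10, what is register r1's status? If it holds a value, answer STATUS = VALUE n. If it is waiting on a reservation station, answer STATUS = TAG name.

STATUS = TAG Add2

  c1: issue ADD r2<-Add1  regs: r0:3,r1:7,r2:Add1,r3:5
  c2: issue SUB r0<-Add2  regs: r0:Add2,r1:7,r2:Add1,r3:5
  c3: stall  regs: r0:Add2,r1:7,r2:Add1,r3:5
  c4: CDB Add1=10; issue ADD r1<-Add1  regs: r0:Add2,r1:Add1,r2:10,r3:5
  c5: stall  regs: r0:Add2,r1:Add1,r2:10,r3:5
  c6: stall  regs: r0:Add2,r1:Add1,r2:10,r3:5
  c7: CDB Add1=17; issue ADD r0<-Add1  regs: r0:Add1,r1:17,r2:10,r3:5
  c8: CDB Add2=-5; issue ADD r1<-Add2  regs: r0:Add1,r1:Add2,r2:10,r3:5
  c9: -  regs: r0:Add1,r1:Add2,r2:10,r3:5
  c10: CDB Add1=34  regs: r0:34,r1:Add2,r2:10,r3:5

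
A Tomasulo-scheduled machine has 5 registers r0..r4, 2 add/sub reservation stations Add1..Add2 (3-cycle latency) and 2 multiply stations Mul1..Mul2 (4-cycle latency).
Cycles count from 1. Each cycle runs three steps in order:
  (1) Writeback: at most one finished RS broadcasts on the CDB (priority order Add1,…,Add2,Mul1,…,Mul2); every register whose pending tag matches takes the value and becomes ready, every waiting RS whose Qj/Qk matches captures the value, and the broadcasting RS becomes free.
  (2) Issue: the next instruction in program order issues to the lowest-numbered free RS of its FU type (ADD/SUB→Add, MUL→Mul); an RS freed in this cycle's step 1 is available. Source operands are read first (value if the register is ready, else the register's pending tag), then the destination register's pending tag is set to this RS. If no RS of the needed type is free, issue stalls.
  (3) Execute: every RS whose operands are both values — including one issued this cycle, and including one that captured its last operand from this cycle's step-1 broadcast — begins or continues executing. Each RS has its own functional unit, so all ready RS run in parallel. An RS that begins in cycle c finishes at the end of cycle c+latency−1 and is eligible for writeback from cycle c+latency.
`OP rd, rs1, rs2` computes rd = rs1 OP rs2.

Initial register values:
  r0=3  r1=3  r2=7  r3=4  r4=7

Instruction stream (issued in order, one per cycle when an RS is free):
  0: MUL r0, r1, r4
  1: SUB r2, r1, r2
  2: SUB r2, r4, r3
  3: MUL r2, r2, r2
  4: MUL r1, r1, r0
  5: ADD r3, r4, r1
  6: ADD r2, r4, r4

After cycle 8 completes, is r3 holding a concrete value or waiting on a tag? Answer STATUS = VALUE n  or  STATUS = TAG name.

STATUS = TAG Add1

  c1: issue MUL r0<-Mul1  regs: r0:Mul1,r1:3,r2:7,r3:4,r4:7
  c2: issue SUB r2<-Add1  regs: r0:Mul1,r1:3,r2:Add1,r3:4,r4:7
  c3: issue SUB r2<-Add2  regs: r0:Mul1,r1:3,r2:Add2,r3:4,r4:7
  c4: issue MUL r2<-Mul2  regs: r0:Mul1,r1:3,r2:Mul2,r3:4,r4:7
  c5: CDB Add1=-4; stall  regs: r0:Mul1,r1:3,r2:Mul2,r3:4,r4:7
  c6: CDB Add2=3; stall  regs: r0:Mul1,r1:3,r2:Mul2,r3:4,r4:7
  c7: CDB Mul1=21; issue MUL r1<-Mul1  regs: r0:21,r1:Mul1,r2:Mul2,r3:4,r4:7
  c8: issue ADD r3<-Add1  regs: r0:21,r1:Mul1,r2:Mul2,r3:Add1,r4:7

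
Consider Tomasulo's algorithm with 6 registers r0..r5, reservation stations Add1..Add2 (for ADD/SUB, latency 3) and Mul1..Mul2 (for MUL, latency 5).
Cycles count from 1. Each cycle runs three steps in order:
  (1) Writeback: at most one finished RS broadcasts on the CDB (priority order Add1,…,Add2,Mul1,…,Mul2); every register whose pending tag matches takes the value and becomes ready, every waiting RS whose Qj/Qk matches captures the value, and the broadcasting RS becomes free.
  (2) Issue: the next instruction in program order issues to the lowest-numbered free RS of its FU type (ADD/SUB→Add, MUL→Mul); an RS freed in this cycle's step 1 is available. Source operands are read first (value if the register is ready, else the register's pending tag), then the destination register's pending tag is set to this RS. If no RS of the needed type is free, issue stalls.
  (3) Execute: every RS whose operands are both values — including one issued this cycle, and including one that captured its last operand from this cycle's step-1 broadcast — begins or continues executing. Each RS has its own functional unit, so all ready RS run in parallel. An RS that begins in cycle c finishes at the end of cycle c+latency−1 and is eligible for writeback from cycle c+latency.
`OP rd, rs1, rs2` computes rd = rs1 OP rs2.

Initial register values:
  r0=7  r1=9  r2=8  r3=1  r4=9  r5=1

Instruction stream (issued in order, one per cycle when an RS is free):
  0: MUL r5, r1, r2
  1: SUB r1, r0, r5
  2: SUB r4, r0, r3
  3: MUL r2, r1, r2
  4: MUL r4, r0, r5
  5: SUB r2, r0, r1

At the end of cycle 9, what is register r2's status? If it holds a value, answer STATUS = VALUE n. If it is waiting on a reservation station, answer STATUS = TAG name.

STATUS = TAG Add2

cycle 1: issue MUL r5<-Mul1 // r0:7,r1:9,r2:8,r3:1,r4:9,r5:Mul1
cycle 2: issue SUB r1<-Add1 // r0:7,r1:Add1,r2:8,r3:1,r4:9,r5:Mul1
cycle 3: issue SUB r4<-Add2 // r0:7,r1:Add1,r2:8,r3:1,r4:Add2,r5:Mul1
cycle 4: issue MUL r2<-Mul2 // r0:7,r1:Add1,r2:Mul2,r3:1,r4:Add2,r5:Mul1
cycle 5: stall // r0:7,r1:Add1,r2:Mul2,r3:1,r4:Add2,r5:Mul1
cycle 6: CDB Add2=6; stall // r0:7,r1:Add1,r2:Mul2,r3:1,r4:6,r5:Mul1
cycle 7: CDB Mul1=72; issue MUL r4<-Mul1 // r0:7,r1:Add1,r2:Mul2,r3:1,r4:Mul1,r5:72
cycle 8: issue SUB r2<-Add2 // r0:7,r1:Add1,r2:Add2,r3:1,r4:Mul1,r5:72
cycle 9: - // r0:7,r1:Add1,r2:Add2,r3:1,r4:Mul1,r5:72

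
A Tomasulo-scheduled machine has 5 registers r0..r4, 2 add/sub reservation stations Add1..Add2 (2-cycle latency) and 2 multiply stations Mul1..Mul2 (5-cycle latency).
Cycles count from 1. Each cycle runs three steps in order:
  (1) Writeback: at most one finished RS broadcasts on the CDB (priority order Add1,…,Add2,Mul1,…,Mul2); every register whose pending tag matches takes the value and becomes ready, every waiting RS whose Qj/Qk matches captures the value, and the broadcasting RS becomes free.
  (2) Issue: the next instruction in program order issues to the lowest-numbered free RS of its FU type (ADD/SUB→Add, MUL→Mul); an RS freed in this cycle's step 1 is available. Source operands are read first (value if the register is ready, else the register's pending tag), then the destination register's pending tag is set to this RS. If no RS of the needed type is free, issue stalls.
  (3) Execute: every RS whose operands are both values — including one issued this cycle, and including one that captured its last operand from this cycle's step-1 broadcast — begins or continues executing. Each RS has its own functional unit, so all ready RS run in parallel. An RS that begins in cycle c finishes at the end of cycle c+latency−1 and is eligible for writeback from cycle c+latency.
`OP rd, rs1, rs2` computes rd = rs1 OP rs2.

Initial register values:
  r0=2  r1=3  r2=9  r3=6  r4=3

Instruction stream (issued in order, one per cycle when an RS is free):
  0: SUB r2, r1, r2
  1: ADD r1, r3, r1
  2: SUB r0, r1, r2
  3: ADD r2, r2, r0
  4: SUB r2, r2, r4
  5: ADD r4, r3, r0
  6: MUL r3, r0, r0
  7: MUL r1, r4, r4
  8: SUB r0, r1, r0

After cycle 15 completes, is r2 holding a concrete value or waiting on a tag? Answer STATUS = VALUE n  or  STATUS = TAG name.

STATUS = VALUE 6

  c1: issue SUB r2<-Add1  regs: r0:2,r1:3,r2:Add1,r3:6,r4:3
  c2: issue ADD r1<-Add2  regs: r0:2,r1:Add2,r2:Add1,r3:6,r4:3
  c3: CDB Add1=-6; issue SUB r0<-Add1  regs: r0:Add1,r1:Add2,r2:-6,r3:6,r4:3
  c4: CDB Add2=9; issue ADD r2<-Add2  regs: r0:Add1,r1:9,r2:Add2,r3:6,r4:3
  c5: stall  regs: r0:Add1,r1:9,r2:Add2,r3:6,r4:3
  c6: CDB Add1=15; issue SUB r2<-Add1  regs: r0:15,r1:9,r2:Add1,r3:6,r4:3
  c7: stall  regs: r0:15,r1:9,r2:Add1,r3:6,r4:3
  c8: CDB Add2=9; issue ADD r4<-Add2  regs: r0:15,r1:9,r2:Add1,r3:6,r4:Add2
  c9: issue MUL r3<-Mul1  regs: r0:15,r1:9,r2:Add1,r3:Mul1,r4:Add2
  c10: CDB Add1=6; issue MUL r1<-Mul2  regs: r0:15,r1:Mul2,r2:6,r3:Mul1,r4:Add2
  c11: CDB Add2=21; issue SUB r0<-Add1  regs: r0:Add1,r1:Mul2,r2:6,r3:Mul1,r4:21
  c12: -  regs: r0:Add1,r1:Mul2,r2:6,r3:Mul1,r4:21
  c13: -  regs: r0:Add1,r1:Mul2,r2:6,r3:Mul1,r4:21
  c14: CDB Mul1=225  regs: r0:Add1,r1:Mul2,r2:6,r3:225,r4:21
  c15: -  regs: r0:Add1,r1:Mul2,r2:6,r3:225,r4:21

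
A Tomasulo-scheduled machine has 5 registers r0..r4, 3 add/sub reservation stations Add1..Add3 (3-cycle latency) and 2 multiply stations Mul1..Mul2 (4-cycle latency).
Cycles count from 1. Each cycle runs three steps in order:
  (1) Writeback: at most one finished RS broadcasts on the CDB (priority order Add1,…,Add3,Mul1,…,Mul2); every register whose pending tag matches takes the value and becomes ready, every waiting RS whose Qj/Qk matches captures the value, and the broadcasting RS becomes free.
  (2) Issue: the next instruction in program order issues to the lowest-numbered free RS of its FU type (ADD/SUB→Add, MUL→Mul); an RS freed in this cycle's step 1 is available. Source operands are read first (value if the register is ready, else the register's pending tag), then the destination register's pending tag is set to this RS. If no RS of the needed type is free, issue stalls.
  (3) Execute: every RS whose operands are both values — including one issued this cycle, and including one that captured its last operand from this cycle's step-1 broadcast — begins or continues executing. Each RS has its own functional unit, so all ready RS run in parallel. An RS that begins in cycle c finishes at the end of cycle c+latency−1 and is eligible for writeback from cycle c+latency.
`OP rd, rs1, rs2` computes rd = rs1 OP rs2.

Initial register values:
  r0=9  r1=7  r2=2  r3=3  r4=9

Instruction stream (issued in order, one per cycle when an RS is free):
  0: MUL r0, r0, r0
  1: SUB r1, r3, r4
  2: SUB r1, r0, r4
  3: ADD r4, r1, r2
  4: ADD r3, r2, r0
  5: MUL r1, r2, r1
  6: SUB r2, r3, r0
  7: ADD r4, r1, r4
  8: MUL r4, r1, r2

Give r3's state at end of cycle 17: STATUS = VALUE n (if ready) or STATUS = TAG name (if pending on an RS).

STATUS = VALUE 83

c1: issue MUL r0<-Mul1 | r0:Mul1,r1:7,r2:2,r3:3,r4:9
c2: issue SUB r1<-Add1 | r0:Mul1,r1:Add1,r2:2,r3:3,r4:9
c3: issue SUB r1<-Add2 | r0:Mul1,r1:Add2,r2:2,r3:3,r4:9
c4: issue ADD r4<-Add3 | r0:Mul1,r1:Add2,r2:2,r3:3,r4:Add3
c5: CDB Add1=-6; issue ADD r3<-Add1 | r0:Mul1,r1:Add2,r2:2,r3:Add1,r4:Add3
c6: CDB Mul1=81; issue MUL r1<-Mul1 | r0:81,r1:Mul1,r2:2,r3:Add1,r4:Add3
c7: stall | r0:81,r1:Mul1,r2:2,r3:Add1,r4:Add3
c8: stall | r0:81,r1:Mul1,r2:2,r3:Add1,r4:Add3
c9: CDB Add1=83; issue SUB r2<-Add1 | r0:81,r1:Mul1,r2:Add1,r3:83,r4:Add3
c10: CDB Add2=72; issue ADD r4<-Add2 | r0:81,r1:Mul1,r2:Add1,r3:83,r4:Add2
c11: issue MUL r4<-Mul2 | r0:81,r1:Mul1,r2:Add1,r3:83,r4:Mul2
c12: CDB Add1=2 | r0:81,r1:Mul1,r2:2,r3:83,r4:Mul2
c13: CDB Add3=74 | r0:81,r1:Mul1,r2:2,r3:83,r4:Mul2
c14: CDB Mul1=144 | r0:81,r1:144,r2:2,r3:83,r4:Mul2
c15: - | r0:81,r1:144,r2:2,r3:83,r4:Mul2
c16: - | r0:81,r1:144,r2:2,r3:83,r4:Mul2
c17: CDB Add2=218 | r0:81,r1:144,r2:2,r3:83,r4:Mul2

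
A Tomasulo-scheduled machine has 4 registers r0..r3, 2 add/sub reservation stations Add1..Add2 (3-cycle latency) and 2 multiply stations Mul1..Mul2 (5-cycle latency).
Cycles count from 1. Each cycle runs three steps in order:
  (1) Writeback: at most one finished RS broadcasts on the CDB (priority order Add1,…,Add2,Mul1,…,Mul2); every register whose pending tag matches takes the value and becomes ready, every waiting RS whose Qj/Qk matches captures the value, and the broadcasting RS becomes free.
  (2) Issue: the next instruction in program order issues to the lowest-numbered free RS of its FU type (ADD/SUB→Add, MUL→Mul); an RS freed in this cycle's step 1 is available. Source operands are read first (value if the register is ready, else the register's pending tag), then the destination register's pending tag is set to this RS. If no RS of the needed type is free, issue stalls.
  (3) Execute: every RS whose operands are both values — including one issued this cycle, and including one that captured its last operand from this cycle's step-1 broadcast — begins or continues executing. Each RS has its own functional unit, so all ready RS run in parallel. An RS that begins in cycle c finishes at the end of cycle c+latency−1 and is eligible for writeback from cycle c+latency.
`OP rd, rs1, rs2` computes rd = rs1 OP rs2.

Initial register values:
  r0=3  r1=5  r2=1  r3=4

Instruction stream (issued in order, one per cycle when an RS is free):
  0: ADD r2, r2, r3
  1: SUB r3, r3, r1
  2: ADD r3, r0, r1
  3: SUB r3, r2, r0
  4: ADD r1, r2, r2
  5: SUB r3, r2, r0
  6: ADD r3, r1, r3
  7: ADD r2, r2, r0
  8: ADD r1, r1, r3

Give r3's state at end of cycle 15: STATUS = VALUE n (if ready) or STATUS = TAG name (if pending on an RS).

cycle 1: issue ADD r2<-Add1 // r0:3,r1:5,r2:Add1,r3:4
cycle 2: issue SUB r3<-Add2 // r0:3,r1:5,r2:Add1,r3:Add2
cycle 3: stall // r0:3,r1:5,r2:Add1,r3:Add2
cycle 4: CDB Add1=5; issue ADD r3<-Add1 // r0:3,r1:5,r2:5,r3:Add1
cycle 5: CDB Add2=-1; issue SUB r3<-Add2 // r0:3,r1:5,r2:5,r3:Add2
cycle 6: stall // r0:3,r1:5,r2:5,r3:Add2
cycle 7: CDB Add1=8; issue ADD r1<-Add1 // r0:3,r1:Add1,r2:5,r3:Add2
cycle 8: CDB Add2=2; issue SUB r3<-Add2 // r0:3,r1:Add1,r2:5,r3:Add2
cycle 9: stall // r0:3,r1:Add1,r2:5,r3:Add2
cycle 10: CDB Add1=10; issue ADD r3<-Add1 // r0:3,r1:10,r2:5,r3:Add1
cycle 11: CDB Add2=2; issue ADD r2<-Add2 // r0:3,r1:10,r2:Add2,r3:Add1
cycle 12: stall // r0:3,r1:10,r2:Add2,r3:Add1
cycle 13: stall // r0:3,r1:10,r2:Add2,r3:Add1
cycle 14: CDB Add1=12; issue ADD r1<-Add1 // r0:3,r1:Add1,r2:Add2,r3:12
cycle 15: CDB Add2=8 // r0:3,r1:Add1,r2:8,r3:12

STATUS = VALUE 12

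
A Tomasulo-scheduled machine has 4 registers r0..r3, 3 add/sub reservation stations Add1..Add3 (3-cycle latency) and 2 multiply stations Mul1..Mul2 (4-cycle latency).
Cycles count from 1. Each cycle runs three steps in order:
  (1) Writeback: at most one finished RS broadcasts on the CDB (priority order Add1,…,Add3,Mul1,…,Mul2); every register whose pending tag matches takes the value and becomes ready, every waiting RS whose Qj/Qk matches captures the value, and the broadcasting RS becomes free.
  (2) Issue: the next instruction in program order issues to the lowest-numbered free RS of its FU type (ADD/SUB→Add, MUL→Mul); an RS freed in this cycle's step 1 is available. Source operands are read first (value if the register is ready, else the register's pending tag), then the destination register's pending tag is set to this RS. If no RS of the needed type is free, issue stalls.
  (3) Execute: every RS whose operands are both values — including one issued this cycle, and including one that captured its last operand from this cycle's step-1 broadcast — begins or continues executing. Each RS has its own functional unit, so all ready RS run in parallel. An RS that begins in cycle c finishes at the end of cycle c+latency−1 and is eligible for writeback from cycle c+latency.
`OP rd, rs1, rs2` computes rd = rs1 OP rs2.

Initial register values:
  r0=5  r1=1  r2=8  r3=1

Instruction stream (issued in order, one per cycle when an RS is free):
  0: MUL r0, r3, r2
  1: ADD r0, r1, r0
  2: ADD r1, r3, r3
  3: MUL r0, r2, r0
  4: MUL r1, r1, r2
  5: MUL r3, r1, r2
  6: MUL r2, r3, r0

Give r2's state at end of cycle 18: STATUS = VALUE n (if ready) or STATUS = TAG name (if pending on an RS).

  c1: issue MUL r0<-Mul1  regs: r0:Mul1,r1:1,r2:8,r3:1
  c2: issue ADD r0<-Add1  regs: r0:Add1,r1:1,r2:8,r3:1
  c3: issue ADD r1<-Add2  regs: r0:Add1,r1:Add2,r2:8,r3:1
  c4: issue MUL r0<-Mul2  regs: r0:Mul2,r1:Add2,r2:8,r3:1
  c5: CDB Mul1=8; issue MUL r1<-Mul1  regs: r0:Mul2,r1:Mul1,r2:8,r3:1
  c6: CDB Add2=2; stall  regs: r0:Mul2,r1:Mul1,r2:8,r3:1
  c7: stall  regs: r0:Mul2,r1:Mul1,r2:8,r3:1
  c8: CDB Add1=9; stall  regs: r0:Mul2,r1:Mul1,r2:8,r3:1
  c9: stall  regs: r0:Mul2,r1:Mul1,r2:8,r3:1
  c10: CDB Mul1=16; issue MUL r3<-Mul1  regs: r0:Mul2,r1:16,r2:8,r3:Mul1
  c11: stall  regs: r0:Mul2,r1:16,r2:8,r3:Mul1
  c12: CDB Mul2=72; issue MUL r2<-Mul2  regs: r0:72,r1:16,r2:Mul2,r3:Mul1
  c13: -  regs: r0:72,r1:16,r2:Mul2,r3:Mul1
  c14: CDB Mul1=128  regs: r0:72,r1:16,r2:Mul2,r3:128
  c15: -  regs: r0:72,r1:16,r2:Mul2,r3:128
  c16: -  regs: r0:72,r1:16,r2:Mul2,r3:128
  c17: -  regs: r0:72,r1:16,r2:Mul2,r3:128
  c18: CDB Mul2=9216  regs: r0:72,r1:16,r2:9216,r3:128

STATUS = VALUE 9216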